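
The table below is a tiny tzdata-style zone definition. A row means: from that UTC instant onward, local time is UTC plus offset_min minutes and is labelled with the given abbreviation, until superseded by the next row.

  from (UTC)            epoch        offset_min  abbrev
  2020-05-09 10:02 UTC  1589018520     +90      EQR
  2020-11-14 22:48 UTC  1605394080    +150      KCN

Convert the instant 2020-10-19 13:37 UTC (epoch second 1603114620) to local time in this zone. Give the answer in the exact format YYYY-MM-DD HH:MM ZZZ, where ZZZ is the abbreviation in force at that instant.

Query: 2020-10-19 13:37 UTC
Rule 1/2 (EQR, +01:30): 2020-05-09 10:02 UTC ≤ query < 2020-11-14 22:48 UTC
13·60 + 37 + 90 = 907 min
907 = 0·1440 + 907; 907 = 15·60 + 7 → 15:07, same day
→ 2020-10-19 15:07 EQR

2020-10-19 15:07 EQR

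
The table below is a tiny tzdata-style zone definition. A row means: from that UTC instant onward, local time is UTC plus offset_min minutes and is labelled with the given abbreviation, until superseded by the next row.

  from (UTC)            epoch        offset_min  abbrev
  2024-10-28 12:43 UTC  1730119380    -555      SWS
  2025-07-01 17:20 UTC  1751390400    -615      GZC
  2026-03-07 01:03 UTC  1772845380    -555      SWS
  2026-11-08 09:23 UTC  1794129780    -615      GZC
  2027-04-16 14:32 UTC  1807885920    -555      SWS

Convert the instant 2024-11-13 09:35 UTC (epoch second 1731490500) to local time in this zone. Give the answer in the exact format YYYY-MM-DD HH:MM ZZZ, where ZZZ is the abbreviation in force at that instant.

Query: 2024-11-13 09:35 UTC
Rule 1/5 (SWS, -09:15): 2024-10-28 12:43 UTC ≤ query < 2025-07-01 17:20 UTC
9·60 + 35 - 555 = 20 min
20 = 0·1440 + 20; 20 = 0·60 + 20 → 00:20, same day
→ 2024-11-13 00:20 SWS

2024-11-13 00:20 SWS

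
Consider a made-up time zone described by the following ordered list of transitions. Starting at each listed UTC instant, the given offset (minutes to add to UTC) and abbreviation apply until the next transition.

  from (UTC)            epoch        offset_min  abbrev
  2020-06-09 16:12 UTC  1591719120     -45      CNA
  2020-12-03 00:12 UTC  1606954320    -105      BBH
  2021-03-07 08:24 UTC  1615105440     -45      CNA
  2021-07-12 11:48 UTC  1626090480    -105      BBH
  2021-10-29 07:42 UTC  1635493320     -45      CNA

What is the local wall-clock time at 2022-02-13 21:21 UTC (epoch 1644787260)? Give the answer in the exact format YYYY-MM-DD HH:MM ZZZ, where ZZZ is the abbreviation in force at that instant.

2022-02-13 20:36 CNA

Query: 2022-02-13 21:21 UTC
Rule 5/5 (CNA, -00:45): 2021-10-29 07:42 UTC ≤ query < +∞
21·60 + 21 - 45 = 1236 min
1236 = 0·1440 + 1236; 1236 = 20·60 + 36 → 20:36, same day
→ 2022-02-13 20:36 CNA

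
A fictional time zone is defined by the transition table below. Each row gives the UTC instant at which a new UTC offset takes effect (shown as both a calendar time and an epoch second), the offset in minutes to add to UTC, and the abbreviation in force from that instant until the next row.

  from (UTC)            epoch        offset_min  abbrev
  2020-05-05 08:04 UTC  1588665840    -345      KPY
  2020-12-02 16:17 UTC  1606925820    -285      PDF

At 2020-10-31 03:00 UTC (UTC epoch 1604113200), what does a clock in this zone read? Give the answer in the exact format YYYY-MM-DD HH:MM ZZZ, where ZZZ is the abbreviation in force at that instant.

Query: 2020-10-31 03:00 UTC
Rule 1/2 (KPY, -05:45): 2020-05-05 08:04 UTC ≤ query < 2020-12-02 16:17 UTC
3·60 + 0 - 345 = -165 min
-165 = -1·1440 + 1275; 1275 = 21·60 + 15 → 21:15, 2020-10-31 - 1 day = 2020-10-30
→ 2020-10-30 21:15 KPY

2020-10-30 21:15 KPY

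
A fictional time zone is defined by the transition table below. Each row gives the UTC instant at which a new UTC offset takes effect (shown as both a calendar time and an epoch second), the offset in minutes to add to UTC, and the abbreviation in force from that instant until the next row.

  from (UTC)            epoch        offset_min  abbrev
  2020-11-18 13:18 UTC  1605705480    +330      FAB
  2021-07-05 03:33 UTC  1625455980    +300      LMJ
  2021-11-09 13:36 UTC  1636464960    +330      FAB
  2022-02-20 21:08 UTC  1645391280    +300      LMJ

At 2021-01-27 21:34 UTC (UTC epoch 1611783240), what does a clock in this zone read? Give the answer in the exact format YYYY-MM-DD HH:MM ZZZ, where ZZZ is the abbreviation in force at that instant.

2021-01-28 03:04 FAB

Query: 2021-01-27 21:34 UTC
Rule 1/4 (FAB, +05:30): 2020-11-18 13:18 UTC ≤ query < 2021-07-05 03:33 UTC
21·60 + 34 + 330 = 1624 min
1624 = 1·1440 + 184; 184 = 3·60 + 4 → 03:04, 2021-01-27 + 1 day = 2021-01-28
→ 2021-01-28 03:04 FAB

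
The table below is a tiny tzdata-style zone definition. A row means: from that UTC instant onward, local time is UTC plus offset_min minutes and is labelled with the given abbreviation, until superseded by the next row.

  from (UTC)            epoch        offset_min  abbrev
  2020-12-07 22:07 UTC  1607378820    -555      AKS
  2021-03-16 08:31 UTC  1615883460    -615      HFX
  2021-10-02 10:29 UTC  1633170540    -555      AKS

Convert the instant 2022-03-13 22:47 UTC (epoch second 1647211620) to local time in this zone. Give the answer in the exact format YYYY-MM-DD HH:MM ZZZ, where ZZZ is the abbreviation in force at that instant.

Query: 2022-03-13 22:47 UTC
Rule 3/3 (AKS, -09:15): 2021-10-02 10:29 UTC ≤ query < +∞
22·60 + 47 - 555 = 812 min
812 = 0·1440 + 812; 812 = 13·60 + 32 → 13:32, same day
→ 2022-03-13 13:32 AKS

2022-03-13 13:32 AKS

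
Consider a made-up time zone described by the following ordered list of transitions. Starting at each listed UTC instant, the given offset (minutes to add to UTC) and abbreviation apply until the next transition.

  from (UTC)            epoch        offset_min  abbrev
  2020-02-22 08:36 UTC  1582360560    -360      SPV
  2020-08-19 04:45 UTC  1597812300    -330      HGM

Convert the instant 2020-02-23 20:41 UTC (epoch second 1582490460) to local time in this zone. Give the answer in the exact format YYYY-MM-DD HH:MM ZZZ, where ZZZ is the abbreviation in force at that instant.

Query: 2020-02-23 20:41 UTC
Rule 1/2 (SPV, -06:00): 2020-02-22 08:36 UTC ≤ query < 2020-08-19 04:45 UTC
20·60 + 41 - 360 = 881 min
881 = 0·1440 + 881; 881 = 14·60 + 41 → 14:41, same day
→ 2020-02-23 14:41 SPV

2020-02-23 14:41 SPV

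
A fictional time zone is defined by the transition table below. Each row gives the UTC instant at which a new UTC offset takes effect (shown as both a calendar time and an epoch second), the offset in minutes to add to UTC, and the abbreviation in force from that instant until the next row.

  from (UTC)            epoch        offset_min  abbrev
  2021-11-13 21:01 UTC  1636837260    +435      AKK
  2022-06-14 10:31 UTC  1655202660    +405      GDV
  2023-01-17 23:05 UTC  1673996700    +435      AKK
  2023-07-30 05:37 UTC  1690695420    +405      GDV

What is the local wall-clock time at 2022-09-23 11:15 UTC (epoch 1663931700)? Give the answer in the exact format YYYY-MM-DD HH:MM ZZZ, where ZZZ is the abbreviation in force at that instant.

2022-09-23 18:00 GDV

Query: 2022-09-23 11:15 UTC
Rule 2/4 (GDV, +06:45): 2022-06-14 10:31 UTC ≤ query < 2023-01-17 23:05 UTC
11·60 + 15 + 405 = 1080 min
1080 = 0·1440 + 1080; 1080 = 18·60 + 0 → 18:00, same day
→ 2022-09-23 18:00 GDV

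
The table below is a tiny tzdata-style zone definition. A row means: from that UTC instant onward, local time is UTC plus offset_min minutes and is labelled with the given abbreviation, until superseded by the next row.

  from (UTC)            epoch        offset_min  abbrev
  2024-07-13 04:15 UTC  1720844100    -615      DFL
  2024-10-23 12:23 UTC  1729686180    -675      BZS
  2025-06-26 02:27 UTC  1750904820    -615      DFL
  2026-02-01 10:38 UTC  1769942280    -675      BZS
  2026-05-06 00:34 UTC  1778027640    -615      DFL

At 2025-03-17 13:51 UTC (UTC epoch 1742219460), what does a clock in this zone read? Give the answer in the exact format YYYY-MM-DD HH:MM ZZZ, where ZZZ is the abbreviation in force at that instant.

2025-03-17 02:36 BZS

Query: 2025-03-17 13:51 UTC
Rule 2/5 (BZS, -11:15): 2024-10-23 12:23 UTC ≤ query < 2025-06-26 02:27 UTC
13·60 + 51 - 675 = 156 min
156 = 0·1440 + 156; 156 = 2·60 + 36 → 02:36, same day
→ 2025-03-17 02:36 BZS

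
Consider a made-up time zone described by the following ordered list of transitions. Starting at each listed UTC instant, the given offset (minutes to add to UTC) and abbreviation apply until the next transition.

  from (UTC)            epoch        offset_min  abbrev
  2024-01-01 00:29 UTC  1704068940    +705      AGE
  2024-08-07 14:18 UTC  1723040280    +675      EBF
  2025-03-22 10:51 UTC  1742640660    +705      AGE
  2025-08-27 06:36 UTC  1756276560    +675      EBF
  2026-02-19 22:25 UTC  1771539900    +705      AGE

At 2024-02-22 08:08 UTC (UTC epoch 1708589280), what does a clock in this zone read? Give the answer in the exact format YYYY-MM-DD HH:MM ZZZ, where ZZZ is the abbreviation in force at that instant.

2024-02-22 19:53 AGE

Query: 2024-02-22 08:08 UTC
Rule 1/5 (AGE, +11:45): 2024-01-01 00:29 UTC ≤ query < 2024-08-07 14:18 UTC
8·60 + 8 + 705 = 1193 min
1193 = 0·1440 + 1193; 1193 = 19·60 + 53 → 19:53, same day
→ 2024-02-22 19:53 AGE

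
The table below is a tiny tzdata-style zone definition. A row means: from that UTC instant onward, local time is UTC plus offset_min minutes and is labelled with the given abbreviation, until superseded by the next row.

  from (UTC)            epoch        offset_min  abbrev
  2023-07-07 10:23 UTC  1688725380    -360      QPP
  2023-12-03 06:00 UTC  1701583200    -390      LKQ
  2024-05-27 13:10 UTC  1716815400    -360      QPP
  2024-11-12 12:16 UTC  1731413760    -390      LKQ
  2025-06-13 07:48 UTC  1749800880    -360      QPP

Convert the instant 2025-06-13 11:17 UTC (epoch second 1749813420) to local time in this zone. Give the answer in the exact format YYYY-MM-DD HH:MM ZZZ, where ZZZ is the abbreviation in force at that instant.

Query: 2025-06-13 11:17 UTC
Rule 5/5 (QPP, -06:00): 2025-06-13 07:48 UTC ≤ query < +∞
11·60 + 17 - 360 = 317 min
317 = 0·1440 + 317; 317 = 5·60 + 17 → 05:17, same day
→ 2025-06-13 05:17 QPP

2025-06-13 05:17 QPP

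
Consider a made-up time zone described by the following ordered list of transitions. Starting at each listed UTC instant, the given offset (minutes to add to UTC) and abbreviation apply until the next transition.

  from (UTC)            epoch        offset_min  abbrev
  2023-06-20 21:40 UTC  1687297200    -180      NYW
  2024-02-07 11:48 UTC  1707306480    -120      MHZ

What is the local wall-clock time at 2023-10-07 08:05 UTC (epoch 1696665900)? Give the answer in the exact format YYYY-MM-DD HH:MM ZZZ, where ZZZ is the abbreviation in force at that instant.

Query: 2023-10-07 08:05 UTC
Rule 1/2 (NYW, -03:00): 2023-06-20 21:40 UTC ≤ query < 2024-02-07 11:48 UTC
8·60 + 5 - 180 = 305 min
305 = 0·1440 + 305; 305 = 5·60 + 5 → 05:05, same day
→ 2023-10-07 05:05 NYW

2023-10-07 05:05 NYW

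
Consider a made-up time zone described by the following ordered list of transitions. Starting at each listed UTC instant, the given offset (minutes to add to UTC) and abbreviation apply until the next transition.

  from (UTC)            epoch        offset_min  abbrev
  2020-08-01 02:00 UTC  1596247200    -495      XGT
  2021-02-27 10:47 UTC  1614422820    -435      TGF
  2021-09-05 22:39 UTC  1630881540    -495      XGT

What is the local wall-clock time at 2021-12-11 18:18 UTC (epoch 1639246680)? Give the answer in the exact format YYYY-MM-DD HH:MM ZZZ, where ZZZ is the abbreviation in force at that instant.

Query: 2021-12-11 18:18 UTC
Rule 3/3 (XGT, -08:15): 2021-09-05 22:39 UTC ≤ query < +∞
18·60 + 18 - 495 = 603 min
603 = 0·1440 + 603; 603 = 10·60 + 3 → 10:03, same day
→ 2021-12-11 10:03 XGT

2021-12-11 10:03 XGT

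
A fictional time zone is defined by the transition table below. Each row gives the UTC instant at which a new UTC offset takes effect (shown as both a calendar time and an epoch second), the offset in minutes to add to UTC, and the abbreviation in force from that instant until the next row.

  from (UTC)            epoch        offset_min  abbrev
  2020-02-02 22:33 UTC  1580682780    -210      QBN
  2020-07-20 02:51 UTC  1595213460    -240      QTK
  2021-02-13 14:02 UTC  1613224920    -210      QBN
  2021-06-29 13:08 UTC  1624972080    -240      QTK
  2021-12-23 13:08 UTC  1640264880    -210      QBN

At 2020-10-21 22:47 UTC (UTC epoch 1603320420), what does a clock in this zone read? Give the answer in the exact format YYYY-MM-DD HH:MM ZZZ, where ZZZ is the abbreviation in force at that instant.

2020-10-21 18:47 QTK

Query: 2020-10-21 22:47 UTC
Rule 2/5 (QTK, -04:00): 2020-07-20 02:51 UTC ≤ query < 2021-02-13 14:02 UTC
22·60 + 47 - 240 = 1127 min
1127 = 0·1440 + 1127; 1127 = 18·60 + 47 → 18:47, same day
→ 2020-10-21 18:47 QTK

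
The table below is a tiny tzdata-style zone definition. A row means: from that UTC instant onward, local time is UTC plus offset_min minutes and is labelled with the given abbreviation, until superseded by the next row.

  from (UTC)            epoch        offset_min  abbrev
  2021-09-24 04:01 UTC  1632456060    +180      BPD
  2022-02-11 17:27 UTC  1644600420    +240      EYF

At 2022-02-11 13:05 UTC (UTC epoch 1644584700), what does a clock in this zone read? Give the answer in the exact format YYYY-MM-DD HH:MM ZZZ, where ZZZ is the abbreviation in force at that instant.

Query: 2022-02-11 13:05 UTC
Rule 1/2 (BPD, +03:00): 2021-09-24 04:01 UTC ≤ query < 2022-02-11 17:27 UTC
13·60 + 5 + 180 = 965 min
965 = 0·1440 + 965; 965 = 16·60 + 5 → 16:05, same day
→ 2022-02-11 16:05 BPD

2022-02-11 16:05 BPD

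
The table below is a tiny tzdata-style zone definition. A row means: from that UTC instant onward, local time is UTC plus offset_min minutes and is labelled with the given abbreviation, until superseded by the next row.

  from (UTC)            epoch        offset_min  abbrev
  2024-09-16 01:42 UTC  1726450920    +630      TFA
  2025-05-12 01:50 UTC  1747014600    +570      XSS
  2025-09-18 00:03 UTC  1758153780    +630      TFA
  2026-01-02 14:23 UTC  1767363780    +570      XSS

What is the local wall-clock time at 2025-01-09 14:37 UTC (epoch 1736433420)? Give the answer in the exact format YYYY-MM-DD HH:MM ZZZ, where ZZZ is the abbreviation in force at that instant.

Query: 2025-01-09 14:37 UTC
Rule 1/4 (TFA, +10:30): 2024-09-16 01:42 UTC ≤ query < 2025-05-12 01:50 UTC
14·60 + 37 + 630 = 1507 min
1507 = 1·1440 + 67; 67 = 1·60 + 7 → 01:07, 2025-01-09 + 1 day = 2025-01-10
→ 2025-01-10 01:07 TFA

2025-01-10 01:07 TFA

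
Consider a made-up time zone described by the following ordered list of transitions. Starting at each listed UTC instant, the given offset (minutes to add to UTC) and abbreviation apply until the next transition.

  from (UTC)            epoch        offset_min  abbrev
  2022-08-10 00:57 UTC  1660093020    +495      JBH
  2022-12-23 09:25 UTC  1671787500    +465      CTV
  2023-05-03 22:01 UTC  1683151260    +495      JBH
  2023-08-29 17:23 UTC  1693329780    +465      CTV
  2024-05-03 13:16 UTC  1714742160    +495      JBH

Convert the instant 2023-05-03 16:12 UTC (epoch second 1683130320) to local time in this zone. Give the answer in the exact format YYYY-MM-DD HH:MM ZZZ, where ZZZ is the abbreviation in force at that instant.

2023-05-03 23:57 CTV

Query: 2023-05-03 16:12 UTC
Rule 2/5 (CTV, +07:45): 2022-12-23 09:25 UTC ≤ query < 2023-05-03 22:01 UTC
16·60 + 12 + 465 = 1437 min
1437 = 0·1440 + 1437; 1437 = 23·60 + 57 → 23:57, same day
→ 2023-05-03 23:57 CTV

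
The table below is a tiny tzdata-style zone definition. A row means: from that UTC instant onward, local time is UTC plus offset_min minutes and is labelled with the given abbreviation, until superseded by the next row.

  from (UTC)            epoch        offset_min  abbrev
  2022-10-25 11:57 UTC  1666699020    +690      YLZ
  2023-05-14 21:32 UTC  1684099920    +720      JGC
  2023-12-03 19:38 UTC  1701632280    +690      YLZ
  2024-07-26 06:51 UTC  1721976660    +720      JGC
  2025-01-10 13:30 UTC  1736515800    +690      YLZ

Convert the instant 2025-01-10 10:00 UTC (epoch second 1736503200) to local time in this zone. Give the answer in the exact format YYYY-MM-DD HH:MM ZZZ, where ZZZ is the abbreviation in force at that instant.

2025-01-10 22:00 JGC

Query: 2025-01-10 10:00 UTC
Rule 4/5 (JGC, +12:00): 2024-07-26 06:51 UTC ≤ query < 2025-01-10 13:30 UTC
10·60 + 0 + 720 = 1320 min
1320 = 0·1440 + 1320; 1320 = 22·60 + 0 → 22:00, same day
→ 2025-01-10 22:00 JGC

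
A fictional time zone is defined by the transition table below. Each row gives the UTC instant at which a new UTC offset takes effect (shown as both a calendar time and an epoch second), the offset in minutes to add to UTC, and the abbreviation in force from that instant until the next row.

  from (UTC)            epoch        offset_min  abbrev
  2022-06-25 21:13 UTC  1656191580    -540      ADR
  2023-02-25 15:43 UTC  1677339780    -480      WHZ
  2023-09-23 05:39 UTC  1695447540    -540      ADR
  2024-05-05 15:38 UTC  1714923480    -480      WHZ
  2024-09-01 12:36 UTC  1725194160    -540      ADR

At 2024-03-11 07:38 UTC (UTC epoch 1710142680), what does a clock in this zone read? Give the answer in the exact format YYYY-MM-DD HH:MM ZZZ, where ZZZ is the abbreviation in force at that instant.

2024-03-10 22:38 ADR

Query: 2024-03-11 07:38 UTC
Rule 3/5 (ADR, -09:00): 2023-09-23 05:39 UTC ≤ query < 2024-05-05 15:38 UTC
7·60 + 38 - 540 = -82 min
-82 = -1·1440 + 1358; 1358 = 22·60 + 38 → 22:38, 2024-03-11 - 1 day = 2024-03-10
→ 2024-03-10 22:38 ADR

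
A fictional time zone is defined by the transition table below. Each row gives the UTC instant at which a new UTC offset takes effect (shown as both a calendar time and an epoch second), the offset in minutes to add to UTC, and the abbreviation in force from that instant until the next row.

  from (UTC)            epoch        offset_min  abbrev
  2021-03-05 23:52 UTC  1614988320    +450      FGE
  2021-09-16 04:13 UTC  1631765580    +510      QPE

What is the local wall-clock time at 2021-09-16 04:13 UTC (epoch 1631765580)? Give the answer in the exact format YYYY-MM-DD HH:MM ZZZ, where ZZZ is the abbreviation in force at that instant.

Query: 2021-09-16 04:13 UTC
Rule 2/2 (QPE, +08:30): 2021-09-16 04:13 UTC ≤ query < +∞
4·60 + 13 + 510 = 763 min
763 = 0·1440 + 763; 763 = 12·60 + 43 → 12:43, same day
→ 2021-09-16 12:43 QPE

2021-09-16 12:43 QPE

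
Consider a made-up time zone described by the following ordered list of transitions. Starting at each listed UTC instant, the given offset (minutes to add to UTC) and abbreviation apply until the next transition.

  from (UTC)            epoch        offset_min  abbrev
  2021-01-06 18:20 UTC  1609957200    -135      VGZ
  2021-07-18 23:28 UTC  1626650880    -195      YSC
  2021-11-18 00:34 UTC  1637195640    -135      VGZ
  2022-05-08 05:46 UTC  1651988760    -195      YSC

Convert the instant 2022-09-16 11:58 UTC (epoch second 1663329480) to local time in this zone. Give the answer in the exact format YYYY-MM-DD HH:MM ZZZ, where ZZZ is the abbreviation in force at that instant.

2022-09-16 08:43 YSC

Query: 2022-09-16 11:58 UTC
Rule 4/4 (YSC, -03:15): 2022-05-08 05:46 UTC ≤ query < +∞
11·60 + 58 - 195 = 523 min
523 = 0·1440 + 523; 523 = 8·60 + 43 → 08:43, same day
→ 2022-09-16 08:43 YSC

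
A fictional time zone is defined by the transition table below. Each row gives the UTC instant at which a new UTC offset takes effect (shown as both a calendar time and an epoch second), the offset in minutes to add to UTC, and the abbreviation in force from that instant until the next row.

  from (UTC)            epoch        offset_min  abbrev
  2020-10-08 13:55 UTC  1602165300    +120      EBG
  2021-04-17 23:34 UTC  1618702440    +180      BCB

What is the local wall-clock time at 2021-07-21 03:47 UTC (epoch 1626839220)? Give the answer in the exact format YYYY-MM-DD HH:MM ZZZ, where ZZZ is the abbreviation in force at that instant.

Query: 2021-07-21 03:47 UTC
Rule 2/2 (BCB, +03:00): 2021-04-17 23:34 UTC ≤ query < +∞
3·60 + 47 + 180 = 407 min
407 = 0·1440 + 407; 407 = 6·60 + 47 → 06:47, same day
→ 2021-07-21 06:47 BCB

2021-07-21 06:47 BCB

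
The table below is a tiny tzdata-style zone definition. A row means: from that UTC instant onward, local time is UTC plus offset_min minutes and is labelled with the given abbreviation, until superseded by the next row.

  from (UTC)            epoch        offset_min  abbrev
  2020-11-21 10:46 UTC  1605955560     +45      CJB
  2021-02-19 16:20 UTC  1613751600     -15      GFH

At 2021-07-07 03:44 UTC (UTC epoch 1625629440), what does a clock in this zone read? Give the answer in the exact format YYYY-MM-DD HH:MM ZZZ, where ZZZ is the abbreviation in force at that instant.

2021-07-07 03:29 GFH

Query: 2021-07-07 03:44 UTC
Rule 2/2 (GFH, -00:15): 2021-02-19 16:20 UTC ≤ query < +∞
3·60 + 44 - 15 = 209 min
209 = 0·1440 + 209; 209 = 3·60 + 29 → 03:29, same day
→ 2021-07-07 03:29 GFH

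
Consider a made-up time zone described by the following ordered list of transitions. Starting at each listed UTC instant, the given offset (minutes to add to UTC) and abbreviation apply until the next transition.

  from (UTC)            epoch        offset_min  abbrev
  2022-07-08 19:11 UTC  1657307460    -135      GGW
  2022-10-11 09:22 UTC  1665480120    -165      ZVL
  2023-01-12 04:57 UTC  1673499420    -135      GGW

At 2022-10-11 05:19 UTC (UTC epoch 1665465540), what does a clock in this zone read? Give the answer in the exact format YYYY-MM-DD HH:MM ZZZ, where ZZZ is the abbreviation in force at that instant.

2022-10-11 03:04 GGW

Query: 2022-10-11 05:19 UTC
Rule 1/3 (GGW, -02:15): 2022-07-08 19:11 UTC ≤ query < 2022-10-11 09:22 UTC
5·60 + 19 - 135 = 184 min
184 = 0·1440 + 184; 184 = 3·60 + 4 → 03:04, same day
→ 2022-10-11 03:04 GGW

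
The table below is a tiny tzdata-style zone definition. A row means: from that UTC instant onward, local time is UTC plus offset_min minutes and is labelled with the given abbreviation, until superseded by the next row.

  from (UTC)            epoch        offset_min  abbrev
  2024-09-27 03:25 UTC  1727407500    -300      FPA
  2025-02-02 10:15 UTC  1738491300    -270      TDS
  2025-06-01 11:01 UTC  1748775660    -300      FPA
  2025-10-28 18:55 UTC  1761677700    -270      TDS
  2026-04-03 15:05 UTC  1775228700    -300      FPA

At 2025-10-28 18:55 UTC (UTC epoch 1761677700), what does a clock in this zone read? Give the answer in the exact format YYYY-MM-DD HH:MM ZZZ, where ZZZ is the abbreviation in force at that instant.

2025-10-28 14:25 TDS

Query: 2025-10-28 18:55 UTC
Rule 4/5 (TDS, -04:30): 2025-10-28 18:55 UTC ≤ query < 2026-04-03 15:05 UTC
18·60 + 55 - 270 = 865 min
865 = 0·1440 + 865; 865 = 14·60 + 25 → 14:25, same day
→ 2025-10-28 14:25 TDS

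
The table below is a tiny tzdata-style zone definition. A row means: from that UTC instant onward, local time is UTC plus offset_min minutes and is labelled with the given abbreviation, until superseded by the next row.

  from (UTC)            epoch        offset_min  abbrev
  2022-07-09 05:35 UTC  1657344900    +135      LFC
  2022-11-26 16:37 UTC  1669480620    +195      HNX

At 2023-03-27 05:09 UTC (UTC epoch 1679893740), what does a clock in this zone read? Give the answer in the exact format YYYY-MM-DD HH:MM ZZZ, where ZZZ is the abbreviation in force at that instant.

2023-03-27 08:24 HNX

Query: 2023-03-27 05:09 UTC
Rule 2/2 (HNX, +03:15): 2022-11-26 16:37 UTC ≤ query < +∞
5·60 + 9 + 195 = 504 min
504 = 0·1440 + 504; 504 = 8·60 + 24 → 08:24, same day
→ 2023-03-27 08:24 HNX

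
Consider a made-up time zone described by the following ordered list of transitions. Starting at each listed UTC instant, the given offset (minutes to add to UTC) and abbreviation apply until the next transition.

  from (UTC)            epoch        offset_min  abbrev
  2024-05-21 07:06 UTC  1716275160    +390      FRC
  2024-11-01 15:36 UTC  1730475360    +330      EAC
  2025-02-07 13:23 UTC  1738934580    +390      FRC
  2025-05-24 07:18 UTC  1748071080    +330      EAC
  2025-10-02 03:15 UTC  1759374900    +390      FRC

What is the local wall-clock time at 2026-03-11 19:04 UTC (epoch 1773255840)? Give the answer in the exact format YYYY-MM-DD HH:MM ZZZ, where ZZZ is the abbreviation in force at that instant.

2026-03-12 01:34 FRC

Query: 2026-03-11 19:04 UTC
Rule 5/5 (FRC, +06:30): 2025-10-02 03:15 UTC ≤ query < +∞
19·60 + 4 + 390 = 1534 min
1534 = 1·1440 + 94; 94 = 1·60 + 34 → 01:34, 2026-03-11 + 1 day = 2026-03-12
→ 2026-03-12 01:34 FRC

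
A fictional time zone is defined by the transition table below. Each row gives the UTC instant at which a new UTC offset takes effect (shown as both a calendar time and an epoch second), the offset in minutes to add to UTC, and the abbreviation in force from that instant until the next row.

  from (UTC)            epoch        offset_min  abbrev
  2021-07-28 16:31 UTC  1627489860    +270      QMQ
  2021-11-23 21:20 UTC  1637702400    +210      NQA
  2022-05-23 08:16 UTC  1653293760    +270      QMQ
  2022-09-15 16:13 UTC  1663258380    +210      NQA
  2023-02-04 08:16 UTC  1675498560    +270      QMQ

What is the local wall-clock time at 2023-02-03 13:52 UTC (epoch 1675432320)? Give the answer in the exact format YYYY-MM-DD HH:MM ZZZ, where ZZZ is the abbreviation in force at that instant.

Query: 2023-02-03 13:52 UTC
Rule 4/5 (NQA, +03:30): 2022-09-15 16:13 UTC ≤ query < 2023-02-04 08:16 UTC
13·60 + 52 + 210 = 1042 min
1042 = 0·1440 + 1042; 1042 = 17·60 + 22 → 17:22, same day
→ 2023-02-03 17:22 NQA

2023-02-03 17:22 NQA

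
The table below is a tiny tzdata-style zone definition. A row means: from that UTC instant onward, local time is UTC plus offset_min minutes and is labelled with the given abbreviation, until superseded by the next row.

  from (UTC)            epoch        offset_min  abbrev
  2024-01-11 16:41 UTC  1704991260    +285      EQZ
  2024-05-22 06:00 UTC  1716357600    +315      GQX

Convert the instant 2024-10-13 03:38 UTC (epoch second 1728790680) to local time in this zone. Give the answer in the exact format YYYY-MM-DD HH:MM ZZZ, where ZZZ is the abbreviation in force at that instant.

2024-10-13 08:53 GQX

Query: 2024-10-13 03:38 UTC
Rule 2/2 (GQX, +05:15): 2024-05-22 06:00 UTC ≤ query < +∞
3·60 + 38 + 315 = 533 min
533 = 0·1440 + 533; 533 = 8·60 + 53 → 08:53, same day
→ 2024-10-13 08:53 GQX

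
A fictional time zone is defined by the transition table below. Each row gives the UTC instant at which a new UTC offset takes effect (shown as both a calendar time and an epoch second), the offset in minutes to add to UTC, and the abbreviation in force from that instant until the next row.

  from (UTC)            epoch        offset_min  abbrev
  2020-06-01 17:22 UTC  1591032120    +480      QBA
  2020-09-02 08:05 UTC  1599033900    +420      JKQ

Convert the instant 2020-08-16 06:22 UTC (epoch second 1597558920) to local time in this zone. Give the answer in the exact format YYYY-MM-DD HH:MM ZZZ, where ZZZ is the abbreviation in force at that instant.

2020-08-16 14:22 QBA

Query: 2020-08-16 06:22 UTC
Rule 1/2 (QBA, +08:00): 2020-06-01 17:22 UTC ≤ query < 2020-09-02 08:05 UTC
6·60 + 22 + 480 = 862 min
862 = 0·1440 + 862; 862 = 14·60 + 22 → 14:22, same day
→ 2020-08-16 14:22 QBA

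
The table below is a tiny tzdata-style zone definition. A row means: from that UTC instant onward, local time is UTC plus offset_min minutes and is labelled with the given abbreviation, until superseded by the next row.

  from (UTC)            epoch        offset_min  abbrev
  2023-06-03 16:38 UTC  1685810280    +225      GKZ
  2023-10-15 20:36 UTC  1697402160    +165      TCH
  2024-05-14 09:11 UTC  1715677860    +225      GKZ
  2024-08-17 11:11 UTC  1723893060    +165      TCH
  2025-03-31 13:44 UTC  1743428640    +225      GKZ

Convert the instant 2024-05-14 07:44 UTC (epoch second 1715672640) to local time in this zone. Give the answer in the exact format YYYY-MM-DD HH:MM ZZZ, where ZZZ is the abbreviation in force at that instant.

2024-05-14 10:29 TCH

Query: 2024-05-14 07:44 UTC
Rule 2/5 (TCH, +02:45): 2023-10-15 20:36 UTC ≤ query < 2024-05-14 09:11 UTC
7·60 + 44 + 165 = 629 min
629 = 0·1440 + 629; 629 = 10·60 + 29 → 10:29, same day
→ 2024-05-14 10:29 TCH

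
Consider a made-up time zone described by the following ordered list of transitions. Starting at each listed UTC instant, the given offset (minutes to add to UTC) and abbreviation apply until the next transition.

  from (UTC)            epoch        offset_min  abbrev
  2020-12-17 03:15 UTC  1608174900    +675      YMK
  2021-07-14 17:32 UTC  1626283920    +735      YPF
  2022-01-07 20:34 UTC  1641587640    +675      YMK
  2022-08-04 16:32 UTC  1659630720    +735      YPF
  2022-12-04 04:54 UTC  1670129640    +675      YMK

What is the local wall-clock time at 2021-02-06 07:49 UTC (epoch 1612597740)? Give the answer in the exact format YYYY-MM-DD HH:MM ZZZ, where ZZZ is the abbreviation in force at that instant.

Query: 2021-02-06 07:49 UTC
Rule 1/5 (YMK, +11:15): 2020-12-17 03:15 UTC ≤ query < 2021-07-14 17:32 UTC
7·60 + 49 + 675 = 1144 min
1144 = 0·1440 + 1144; 1144 = 19·60 + 4 → 19:04, same day
→ 2021-02-06 19:04 YMK

2021-02-06 19:04 YMK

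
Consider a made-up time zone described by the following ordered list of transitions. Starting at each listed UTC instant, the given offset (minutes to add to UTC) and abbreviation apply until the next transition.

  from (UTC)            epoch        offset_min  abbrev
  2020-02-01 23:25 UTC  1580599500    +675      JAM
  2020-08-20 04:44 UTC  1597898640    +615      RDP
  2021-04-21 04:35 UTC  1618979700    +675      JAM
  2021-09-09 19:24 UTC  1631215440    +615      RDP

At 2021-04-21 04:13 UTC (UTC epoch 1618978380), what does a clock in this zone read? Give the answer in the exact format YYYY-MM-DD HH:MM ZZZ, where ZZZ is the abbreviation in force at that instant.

Query: 2021-04-21 04:13 UTC
Rule 2/4 (RDP, +10:15): 2020-08-20 04:44 UTC ≤ query < 2021-04-21 04:35 UTC
4·60 + 13 + 615 = 868 min
868 = 0·1440 + 868; 868 = 14·60 + 28 → 14:28, same day
→ 2021-04-21 14:28 RDP

2021-04-21 14:28 RDP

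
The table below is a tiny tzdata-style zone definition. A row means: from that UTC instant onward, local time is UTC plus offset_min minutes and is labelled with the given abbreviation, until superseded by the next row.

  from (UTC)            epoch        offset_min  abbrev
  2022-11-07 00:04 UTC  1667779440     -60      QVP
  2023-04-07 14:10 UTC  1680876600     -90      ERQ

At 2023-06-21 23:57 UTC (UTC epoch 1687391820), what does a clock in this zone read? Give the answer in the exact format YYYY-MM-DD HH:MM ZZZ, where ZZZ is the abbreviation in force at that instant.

2023-06-21 22:27 ERQ

Query: 2023-06-21 23:57 UTC
Rule 2/2 (ERQ, -01:30): 2023-04-07 14:10 UTC ≤ query < +∞
23·60 + 57 - 90 = 1347 min
1347 = 0·1440 + 1347; 1347 = 22·60 + 27 → 22:27, same day
→ 2023-06-21 22:27 ERQ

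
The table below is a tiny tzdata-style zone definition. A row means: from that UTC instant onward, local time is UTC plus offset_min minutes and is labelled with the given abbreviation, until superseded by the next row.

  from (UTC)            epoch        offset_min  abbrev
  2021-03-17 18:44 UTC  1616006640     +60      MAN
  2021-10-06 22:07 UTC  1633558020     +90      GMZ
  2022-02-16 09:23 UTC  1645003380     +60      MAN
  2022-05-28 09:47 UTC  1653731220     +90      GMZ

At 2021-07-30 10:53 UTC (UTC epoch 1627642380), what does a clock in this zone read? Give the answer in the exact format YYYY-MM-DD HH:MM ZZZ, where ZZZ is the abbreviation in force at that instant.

2021-07-30 11:53 MAN

Query: 2021-07-30 10:53 UTC
Rule 1/4 (MAN, +01:00): 2021-03-17 18:44 UTC ≤ query < 2021-10-06 22:07 UTC
10·60 + 53 + 60 = 713 min
713 = 0·1440 + 713; 713 = 11·60 + 53 → 11:53, same day
→ 2021-07-30 11:53 MAN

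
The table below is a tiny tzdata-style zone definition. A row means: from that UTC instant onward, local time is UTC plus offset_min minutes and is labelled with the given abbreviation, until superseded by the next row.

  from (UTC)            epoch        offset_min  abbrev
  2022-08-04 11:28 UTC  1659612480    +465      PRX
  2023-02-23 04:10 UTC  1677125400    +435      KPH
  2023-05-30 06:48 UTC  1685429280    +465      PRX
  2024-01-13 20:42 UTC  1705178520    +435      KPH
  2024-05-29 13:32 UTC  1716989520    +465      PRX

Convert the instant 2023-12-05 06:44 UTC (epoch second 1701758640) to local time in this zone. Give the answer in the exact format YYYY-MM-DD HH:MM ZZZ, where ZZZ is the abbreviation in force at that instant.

Query: 2023-12-05 06:44 UTC
Rule 3/5 (PRX, +07:45): 2023-05-30 06:48 UTC ≤ query < 2024-01-13 20:42 UTC
6·60 + 44 + 465 = 869 min
869 = 0·1440 + 869; 869 = 14·60 + 29 → 14:29, same day
→ 2023-12-05 14:29 PRX

2023-12-05 14:29 PRX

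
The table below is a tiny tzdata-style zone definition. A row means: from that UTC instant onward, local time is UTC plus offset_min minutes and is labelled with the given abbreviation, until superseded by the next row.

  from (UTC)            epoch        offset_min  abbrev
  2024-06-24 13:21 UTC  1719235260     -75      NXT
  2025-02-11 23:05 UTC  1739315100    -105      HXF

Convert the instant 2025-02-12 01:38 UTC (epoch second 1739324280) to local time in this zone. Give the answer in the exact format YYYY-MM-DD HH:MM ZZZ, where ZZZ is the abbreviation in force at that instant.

Query: 2025-02-12 01:38 UTC
Rule 2/2 (HXF, -01:45): 2025-02-11 23:05 UTC ≤ query < +∞
1·60 + 38 - 105 = -7 min
-7 = -1·1440 + 1433; 1433 = 23·60 + 53 → 23:53, 2025-02-12 - 1 day = 2025-02-11
→ 2025-02-11 23:53 HXF

2025-02-11 23:53 HXF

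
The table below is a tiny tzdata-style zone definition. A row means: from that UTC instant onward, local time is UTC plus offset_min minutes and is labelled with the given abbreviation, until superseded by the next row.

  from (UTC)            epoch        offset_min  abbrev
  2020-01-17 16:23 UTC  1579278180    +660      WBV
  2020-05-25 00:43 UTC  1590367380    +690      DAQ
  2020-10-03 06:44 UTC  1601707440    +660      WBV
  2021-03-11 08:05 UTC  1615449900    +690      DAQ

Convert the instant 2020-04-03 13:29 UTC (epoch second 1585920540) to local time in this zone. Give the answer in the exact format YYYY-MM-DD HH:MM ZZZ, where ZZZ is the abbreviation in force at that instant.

Query: 2020-04-03 13:29 UTC
Rule 1/4 (WBV, +11:00): 2020-01-17 16:23 UTC ≤ query < 2020-05-25 00:43 UTC
13·60 + 29 + 660 = 1469 min
1469 = 1·1440 + 29; 29 = 0·60 + 29 → 00:29, 2020-04-03 + 1 day = 2020-04-04
→ 2020-04-04 00:29 WBV

2020-04-04 00:29 WBV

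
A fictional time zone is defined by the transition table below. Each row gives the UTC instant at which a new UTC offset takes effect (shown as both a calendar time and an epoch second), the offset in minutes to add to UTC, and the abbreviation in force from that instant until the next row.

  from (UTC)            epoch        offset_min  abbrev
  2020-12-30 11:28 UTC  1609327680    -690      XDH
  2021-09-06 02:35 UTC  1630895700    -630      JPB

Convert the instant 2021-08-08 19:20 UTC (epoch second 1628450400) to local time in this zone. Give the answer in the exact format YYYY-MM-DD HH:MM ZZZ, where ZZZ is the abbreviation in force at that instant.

2021-08-08 07:50 XDH

Query: 2021-08-08 19:20 UTC
Rule 1/2 (XDH, -11:30): 2020-12-30 11:28 UTC ≤ query < 2021-09-06 02:35 UTC
19·60 + 20 - 690 = 470 min
470 = 0·1440 + 470; 470 = 7·60 + 50 → 07:50, same day
→ 2021-08-08 07:50 XDH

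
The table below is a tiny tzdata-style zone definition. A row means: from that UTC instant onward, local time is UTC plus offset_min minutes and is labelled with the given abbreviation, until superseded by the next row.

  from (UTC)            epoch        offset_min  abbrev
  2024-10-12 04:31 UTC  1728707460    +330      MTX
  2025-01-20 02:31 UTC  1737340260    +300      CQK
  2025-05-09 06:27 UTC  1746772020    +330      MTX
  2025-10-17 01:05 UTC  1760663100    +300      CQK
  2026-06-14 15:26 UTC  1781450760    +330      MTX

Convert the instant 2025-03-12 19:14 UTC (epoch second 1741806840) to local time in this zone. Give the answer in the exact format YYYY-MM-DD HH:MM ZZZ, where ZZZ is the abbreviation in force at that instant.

2025-03-13 00:14 CQK

Query: 2025-03-12 19:14 UTC
Rule 2/5 (CQK, +05:00): 2025-01-20 02:31 UTC ≤ query < 2025-05-09 06:27 UTC
19·60 + 14 + 300 = 1454 min
1454 = 1·1440 + 14; 14 = 0·60 + 14 → 00:14, 2025-03-12 + 1 day = 2025-03-13
→ 2025-03-13 00:14 CQK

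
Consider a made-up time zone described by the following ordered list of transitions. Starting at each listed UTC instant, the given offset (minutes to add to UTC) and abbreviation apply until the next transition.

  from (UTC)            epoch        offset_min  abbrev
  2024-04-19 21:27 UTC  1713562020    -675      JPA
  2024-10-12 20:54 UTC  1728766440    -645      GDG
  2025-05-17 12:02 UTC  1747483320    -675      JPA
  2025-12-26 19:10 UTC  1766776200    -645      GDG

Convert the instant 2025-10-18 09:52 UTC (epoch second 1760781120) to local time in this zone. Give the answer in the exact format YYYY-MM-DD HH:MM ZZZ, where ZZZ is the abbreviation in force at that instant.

2025-10-17 22:37 JPA

Query: 2025-10-18 09:52 UTC
Rule 3/4 (JPA, -11:15): 2025-05-17 12:02 UTC ≤ query < 2025-12-26 19:10 UTC
9·60 + 52 - 675 = -83 min
-83 = -1·1440 + 1357; 1357 = 22·60 + 37 → 22:37, 2025-10-18 - 1 day = 2025-10-17
→ 2025-10-17 22:37 JPA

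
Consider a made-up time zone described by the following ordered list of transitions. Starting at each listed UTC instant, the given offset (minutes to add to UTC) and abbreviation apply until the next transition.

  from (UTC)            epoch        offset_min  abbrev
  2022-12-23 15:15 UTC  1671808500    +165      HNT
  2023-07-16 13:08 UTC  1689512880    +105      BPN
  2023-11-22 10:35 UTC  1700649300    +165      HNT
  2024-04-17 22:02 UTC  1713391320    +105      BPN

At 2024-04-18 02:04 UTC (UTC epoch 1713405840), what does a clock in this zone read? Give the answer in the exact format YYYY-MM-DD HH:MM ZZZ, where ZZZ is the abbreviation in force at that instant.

Query: 2024-04-18 02:04 UTC
Rule 4/4 (BPN, +01:45): 2024-04-17 22:02 UTC ≤ query < +∞
2·60 + 4 + 105 = 229 min
229 = 0·1440 + 229; 229 = 3·60 + 49 → 03:49, same day
→ 2024-04-18 03:49 BPN

2024-04-18 03:49 BPN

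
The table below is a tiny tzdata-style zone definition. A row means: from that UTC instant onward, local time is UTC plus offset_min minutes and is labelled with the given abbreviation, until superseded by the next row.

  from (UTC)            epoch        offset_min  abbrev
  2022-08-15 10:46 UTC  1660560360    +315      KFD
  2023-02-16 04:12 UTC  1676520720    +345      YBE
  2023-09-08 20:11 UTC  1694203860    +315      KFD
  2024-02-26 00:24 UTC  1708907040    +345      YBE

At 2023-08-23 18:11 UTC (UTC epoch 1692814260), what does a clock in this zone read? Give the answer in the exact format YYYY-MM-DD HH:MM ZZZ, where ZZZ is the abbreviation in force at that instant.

Query: 2023-08-23 18:11 UTC
Rule 2/4 (YBE, +05:45): 2023-02-16 04:12 UTC ≤ query < 2023-09-08 20:11 UTC
18·60 + 11 + 345 = 1436 min
1436 = 0·1440 + 1436; 1436 = 23·60 + 56 → 23:56, same day
→ 2023-08-23 23:56 YBE

2023-08-23 23:56 YBE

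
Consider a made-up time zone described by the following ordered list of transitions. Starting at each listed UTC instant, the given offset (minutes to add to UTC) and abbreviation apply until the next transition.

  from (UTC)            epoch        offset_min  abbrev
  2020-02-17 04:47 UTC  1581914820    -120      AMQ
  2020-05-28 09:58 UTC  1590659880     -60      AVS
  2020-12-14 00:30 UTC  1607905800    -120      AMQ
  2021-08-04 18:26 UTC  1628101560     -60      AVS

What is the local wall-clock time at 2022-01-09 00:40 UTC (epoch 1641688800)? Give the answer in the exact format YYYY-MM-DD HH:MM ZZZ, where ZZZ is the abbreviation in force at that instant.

2022-01-08 23:40 AVS

Query: 2022-01-09 00:40 UTC
Rule 4/4 (AVS, -01:00): 2021-08-04 18:26 UTC ≤ query < +∞
0·60 + 40 - 60 = -20 min
-20 = -1·1440 + 1420; 1420 = 23·60 + 40 → 23:40, 2022-01-09 - 1 day = 2022-01-08
→ 2022-01-08 23:40 AVS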